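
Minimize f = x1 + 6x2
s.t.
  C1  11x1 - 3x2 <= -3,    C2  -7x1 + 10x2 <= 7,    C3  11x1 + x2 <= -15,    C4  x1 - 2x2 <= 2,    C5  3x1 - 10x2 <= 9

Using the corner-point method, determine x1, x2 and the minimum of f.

x1 = -4, x2 = -21/10, minimum f = -83/5

Corner points and f = x1 + 6x2:
  (-157/117, -28/117) → f = -25/9
  (-4, -21/10) → f = -83/5
  (-141/113, -144/113) → f = -1005/113

The optimum lies where -7x1 + 10x2 = 7 and 3x1 - 10x2 = 9.
Solving simultaneously gives x1 = -4, x2 = -21/10.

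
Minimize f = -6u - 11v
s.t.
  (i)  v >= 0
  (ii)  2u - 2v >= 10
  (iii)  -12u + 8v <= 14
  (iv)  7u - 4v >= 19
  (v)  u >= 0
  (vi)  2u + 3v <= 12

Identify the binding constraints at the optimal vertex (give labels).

(ii) and (vi)

Vertices and f = -6u - 11v:
  (5, 0) → f = -30
  (6, 0) → f = -36
  (27/5, 2/5) → f = -184/5

The minimum is at (27/5, 2/5). Substituting into each constraint, equality holds for (ii) and (vi); the remaining constraints have slack.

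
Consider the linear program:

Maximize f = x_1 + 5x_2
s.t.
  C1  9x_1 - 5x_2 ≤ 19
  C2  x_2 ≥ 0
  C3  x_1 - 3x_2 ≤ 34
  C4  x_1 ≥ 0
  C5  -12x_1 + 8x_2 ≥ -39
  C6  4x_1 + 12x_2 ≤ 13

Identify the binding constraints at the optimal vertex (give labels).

Extreme points and f = x_1 + 5x_2:
  (19/9, 0) → f = 19/9
  (293/128, 41/128) → f = 249/64
  (0, 0) → f = 0
  (0, 13/12) → f = 65/12

The maximum is at (0, 13/12). Substituting into each constraint, equality holds for C4 and C6; the remaining constraints have slack.

C4 and C6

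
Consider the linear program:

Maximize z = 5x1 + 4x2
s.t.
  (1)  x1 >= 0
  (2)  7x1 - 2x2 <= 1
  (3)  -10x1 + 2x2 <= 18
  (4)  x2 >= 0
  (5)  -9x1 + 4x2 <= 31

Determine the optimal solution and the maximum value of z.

x1 = 33/5, x2 = 113/5, maximum z = 617/5

Extreme points and z = 5x1 + 4x2:
  (0, 0) → z = 0
  (0, 31/4) → z = 31
  (1/7, 0) → z = 5/7
  (33/5, 113/5) → z = 617/5

The binding constraints are 7x1 - 2x2 = 1 and -9x1 + 4x2 = 31.
Solving simultaneously gives x1 = 33/5, x2 = 113/5.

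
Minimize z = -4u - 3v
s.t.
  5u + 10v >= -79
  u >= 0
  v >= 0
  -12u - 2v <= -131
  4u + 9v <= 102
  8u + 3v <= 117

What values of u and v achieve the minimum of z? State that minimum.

u = 249/20, v = 29/5, minimum z = -336/5

Extreme points and z = -4u - 3v:
  (131/12, 0) → z = -131/3
  (117/8, 0) → z = -117/2
  (39/4, 7) → z = -60
  (249/20, 29/5) → z = -336/5

At the optimal vertex, 4u + 9v = 102 and 8u + 3v = 117.
Solving simultaneously gives u = 249/20, v = 29/5.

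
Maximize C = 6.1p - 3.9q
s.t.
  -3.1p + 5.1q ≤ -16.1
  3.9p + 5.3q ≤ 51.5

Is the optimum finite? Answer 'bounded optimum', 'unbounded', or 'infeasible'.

From the feasible point (17399/1816, 4843/1816), moving in the direction (5.3, -3.9) keeps every constraint satisfied while C increases without bound.

unbounded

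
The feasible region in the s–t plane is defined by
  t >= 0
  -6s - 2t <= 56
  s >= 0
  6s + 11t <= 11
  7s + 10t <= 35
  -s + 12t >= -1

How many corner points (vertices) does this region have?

4

Pairwise boundary intersections that survive every other constraint:
  (0, 0)
  (1, 0)
  (0, 1)
  (143/83, 5/83)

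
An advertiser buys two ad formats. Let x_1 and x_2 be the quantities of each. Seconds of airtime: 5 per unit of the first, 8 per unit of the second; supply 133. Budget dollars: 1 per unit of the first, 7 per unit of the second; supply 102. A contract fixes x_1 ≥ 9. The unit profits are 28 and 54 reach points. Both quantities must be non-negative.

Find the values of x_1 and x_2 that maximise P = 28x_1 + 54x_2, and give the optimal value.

x_1 = 9, x_2 = 11, maximum P = 846

Vertices and P = 28x_1 + 54x_2:
  (133/5, 0) → P = 3724/5
  (9, 0) → P = 252
  (9, 11) → P = 846

The optimum lies where 5x_1 + 8x_2 = 133 and x_1 = 9.
Solving simultaneously gives x_1 = 9, x_2 = 11.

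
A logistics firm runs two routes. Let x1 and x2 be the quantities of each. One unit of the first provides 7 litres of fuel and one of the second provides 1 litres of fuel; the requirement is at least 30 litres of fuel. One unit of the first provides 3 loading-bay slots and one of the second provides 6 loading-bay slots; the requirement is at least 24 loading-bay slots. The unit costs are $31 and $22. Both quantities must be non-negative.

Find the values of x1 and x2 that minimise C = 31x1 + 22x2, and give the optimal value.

x1 = 4, x2 = 2, minimum C = 168

Corner points and C = 31x1 + 22x2:
  (0, 30) → C = 660
  (8, 0) → C = 248
  (4, 2) → C = 168
The feasible region is unbounded (it extends along (0, 1), (1, 0)), but C strictly increases along every unbounded feasible direction, so there is no improving ray and the minimum is attained at a vertex.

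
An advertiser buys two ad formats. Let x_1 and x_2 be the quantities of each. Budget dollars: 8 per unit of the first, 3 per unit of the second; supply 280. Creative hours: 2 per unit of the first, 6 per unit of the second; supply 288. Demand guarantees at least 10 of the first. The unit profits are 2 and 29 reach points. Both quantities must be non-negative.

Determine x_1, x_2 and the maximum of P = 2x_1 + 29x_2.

Feasible corners and P = 2x_1 + 29x_2:
  (35, 0) → P = 70
  (10, 0) → P = 20
  (136/7, 872/21) → P = 26104/21
  (10, 134/3) → P = 3946/3

x_1 = 10, x_2 = 134/3, maximum P = 3946/3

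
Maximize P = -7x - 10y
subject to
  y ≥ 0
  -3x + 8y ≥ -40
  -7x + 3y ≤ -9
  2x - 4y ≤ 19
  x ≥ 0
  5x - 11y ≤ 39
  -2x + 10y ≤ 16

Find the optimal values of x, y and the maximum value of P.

x = 9/7, y = 0, maximum P = -9

Vertices and P = -7x - 10y:
  (9/7, 0) → P = -9
  (39/5, 0) → P = -273/5
  (69/32, 65/32) → P = -1133/32
  (283/14, 79/14) → P = -2771/14

At the optimal vertex, y = 0 and -7x + 3y = -9.
Solving simultaneously gives x = 9/7, y = 0.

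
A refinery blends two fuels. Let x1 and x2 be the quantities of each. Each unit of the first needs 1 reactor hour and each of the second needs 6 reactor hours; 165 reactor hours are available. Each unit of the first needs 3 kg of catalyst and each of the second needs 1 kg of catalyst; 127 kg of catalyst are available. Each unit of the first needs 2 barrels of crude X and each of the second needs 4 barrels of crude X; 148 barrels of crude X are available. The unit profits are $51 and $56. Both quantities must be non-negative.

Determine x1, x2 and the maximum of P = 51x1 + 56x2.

x1 = 36, x2 = 19, maximum P = 2900

Feasible corners and P = 51x1 + 56x2:
  (0, 0) → P = 0
  (0, 55/2) → P = 1540
  (127/3, 0) → P = 2159
  (57/2, 91/4) → P = 5455/2
  (36, 19) → P = 2900

The binding constraints are 3x1 + x2 = 127 and 2x1 + 4x2 = 148.
Solving simultaneously gives x1 = 36, x2 = 19.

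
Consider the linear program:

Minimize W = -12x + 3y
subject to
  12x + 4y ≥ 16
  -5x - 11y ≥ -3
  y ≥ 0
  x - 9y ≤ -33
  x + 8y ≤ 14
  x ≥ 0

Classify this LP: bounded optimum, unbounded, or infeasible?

The boundaries x + 8y = 14 and x = 0 meet at (0, 7/4), but that point violates 12x + 4y ≥ 16. Every candidate vertex is excluded by some other constraint, so the feasible region is empty.

infeasible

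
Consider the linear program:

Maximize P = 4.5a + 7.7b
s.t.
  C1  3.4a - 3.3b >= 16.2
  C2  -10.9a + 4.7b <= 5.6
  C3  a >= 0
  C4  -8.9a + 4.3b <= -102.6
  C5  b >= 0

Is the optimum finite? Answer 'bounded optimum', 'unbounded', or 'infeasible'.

unbounded

From the feasible point (26892/1475, 20466/1475), moving in the direction (3.3, 3.4) keeps every constraint satisfied while P increases without bound.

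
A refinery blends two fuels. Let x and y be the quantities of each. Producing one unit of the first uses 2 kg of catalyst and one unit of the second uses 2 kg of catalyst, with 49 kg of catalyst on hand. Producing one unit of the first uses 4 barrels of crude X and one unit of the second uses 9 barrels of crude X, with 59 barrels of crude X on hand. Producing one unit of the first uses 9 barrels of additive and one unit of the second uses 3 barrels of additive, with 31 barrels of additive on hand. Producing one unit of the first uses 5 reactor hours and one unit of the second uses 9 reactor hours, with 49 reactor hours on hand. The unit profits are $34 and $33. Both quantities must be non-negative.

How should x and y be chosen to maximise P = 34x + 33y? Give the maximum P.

Corner points and P = 34x + 33y:
  (0, 0) → P = 0
  (0, 49/9) → P = 539/3
  (31/9, 0) → P = 1054/9
  (2, 13/3) → P = 211

x = 2, y = 13/3, maximum P = 211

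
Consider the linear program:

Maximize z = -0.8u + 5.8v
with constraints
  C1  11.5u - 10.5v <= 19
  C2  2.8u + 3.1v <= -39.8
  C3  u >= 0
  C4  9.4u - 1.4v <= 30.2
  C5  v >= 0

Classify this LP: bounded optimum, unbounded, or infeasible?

The boundaries 11.5u - 10.5v = 19 and 9.4u - 1.4v = 30.2 meet at (415/118, 241/118), but that point violates 2.8u + 3.1v ≤ -39.8. Every candidate vertex is excluded by some other constraint, so the feasible region is empty.

infeasible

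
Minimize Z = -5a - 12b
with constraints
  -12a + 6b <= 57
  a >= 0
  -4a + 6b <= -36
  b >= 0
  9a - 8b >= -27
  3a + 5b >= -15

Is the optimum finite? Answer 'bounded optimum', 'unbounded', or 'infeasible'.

unbounded

From the feasible point (9, 0), moving in the direction (6, 4) keeps every constraint satisfied while Z decreases without bound.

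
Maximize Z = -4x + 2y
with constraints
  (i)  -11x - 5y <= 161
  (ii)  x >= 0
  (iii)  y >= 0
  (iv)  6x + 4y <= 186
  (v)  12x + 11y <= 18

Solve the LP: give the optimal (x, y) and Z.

x = 0, y = 18/11, maximum Z = 36/11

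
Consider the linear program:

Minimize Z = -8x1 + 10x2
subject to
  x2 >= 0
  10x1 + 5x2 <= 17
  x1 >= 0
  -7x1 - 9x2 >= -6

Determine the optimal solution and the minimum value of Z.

x1 = 6/7, x2 = 0, minimum Z = -48/7

Corner points and Z = -8x1 + 10x2:
  (0, 0) → Z = 0
  (6/7, 0) → Z = -48/7
  (0, 2/3) → Z = 20/3

At the optimal vertex, x2 = 0 and -7x1 - 9x2 = -6.
Solving simultaneously gives x1 = 6/7, x2 = 0.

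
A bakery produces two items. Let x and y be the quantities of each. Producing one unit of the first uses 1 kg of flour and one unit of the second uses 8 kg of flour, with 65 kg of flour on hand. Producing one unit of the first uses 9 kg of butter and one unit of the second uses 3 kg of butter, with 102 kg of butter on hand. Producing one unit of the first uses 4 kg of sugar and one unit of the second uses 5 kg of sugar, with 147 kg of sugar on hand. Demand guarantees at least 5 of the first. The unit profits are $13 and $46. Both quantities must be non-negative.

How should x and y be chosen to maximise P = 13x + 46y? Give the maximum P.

Corner points and P = 13x + 46y:
  (34/3, 0) → P = 442/3
  (5, 0) → P = 65
  (9, 7) → P = 439
  (5, 15/2) → P = 410

x = 9, y = 7, maximum P = 439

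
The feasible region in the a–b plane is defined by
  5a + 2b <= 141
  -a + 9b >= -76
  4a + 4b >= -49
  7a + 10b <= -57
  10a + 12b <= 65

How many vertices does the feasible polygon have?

Of the 10 pairwise boundary intersections, those satisfying every inequality are:
  (-137/40, -353/40)
  (247/73, -589/73)
  (-131/6, 115/12)

3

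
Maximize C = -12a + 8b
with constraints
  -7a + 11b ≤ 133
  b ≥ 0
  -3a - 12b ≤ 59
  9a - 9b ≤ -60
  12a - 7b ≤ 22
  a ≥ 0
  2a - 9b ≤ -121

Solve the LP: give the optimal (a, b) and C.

Corner points and C = -12a + 8b:
  (1173/83, 1750/83) → C = -76/83
  (134/41, 581/41) → C = 3040/41
  (206/15, 102/5) → C = -8/5
  (61/7, 323/21) → C = 388/21

At the optimal vertex, -7a + 11b = 133 and 2a - 9b = -121.
Solving simultaneously gives a = 134/41, b = 581/41.

a = 134/41, b = 581/41, maximum C = 3040/41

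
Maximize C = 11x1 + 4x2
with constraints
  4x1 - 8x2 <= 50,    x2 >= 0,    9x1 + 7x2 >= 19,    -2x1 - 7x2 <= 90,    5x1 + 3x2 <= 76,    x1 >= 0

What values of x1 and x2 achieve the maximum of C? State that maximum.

x1 = 379/26, x2 = 27/26, maximum C = 329/2

Extreme points and C = 11x1 + 4x2:
  (25/2, 0) → C = 275/2
  (379/26, 27/26) → C = 329/2
  (19/9, 0) → C = 209/9
  (0, 19/7) → C = 76/7
  (0, 76/3) → C = 304/3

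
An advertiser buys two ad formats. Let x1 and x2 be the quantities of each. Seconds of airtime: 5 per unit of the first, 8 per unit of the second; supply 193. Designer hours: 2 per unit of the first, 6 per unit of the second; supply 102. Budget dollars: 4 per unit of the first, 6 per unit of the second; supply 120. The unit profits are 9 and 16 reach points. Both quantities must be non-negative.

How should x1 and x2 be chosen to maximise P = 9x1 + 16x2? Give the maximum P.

x1 = 9, x2 = 14, maximum P = 305

Corner points and P = 9x1 + 16x2:
  (0, 0) → P = 0
  (0, 17) → P = 272
  (30, 0) → P = 270
  (9, 14) → P = 305

The binding constraints are 2x1 + 6x2 = 102 and 4x1 + 6x2 = 120.
Solving simultaneously gives x1 = 9, x2 = 14.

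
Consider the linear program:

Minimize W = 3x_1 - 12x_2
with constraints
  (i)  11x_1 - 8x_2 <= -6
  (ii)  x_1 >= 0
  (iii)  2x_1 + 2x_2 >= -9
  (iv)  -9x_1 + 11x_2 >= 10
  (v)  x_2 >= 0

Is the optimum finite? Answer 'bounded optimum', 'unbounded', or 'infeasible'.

unbounded

From the feasible point (2/7, 8/7), moving in the direction (0, 1) keeps every constraint satisfied while W decreases without bound.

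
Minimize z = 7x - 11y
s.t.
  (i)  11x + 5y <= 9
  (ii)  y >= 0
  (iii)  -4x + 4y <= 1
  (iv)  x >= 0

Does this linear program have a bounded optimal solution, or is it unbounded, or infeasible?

Extreme points and z = 7x - 11y:
  (9/11, 0) → z = 63/11
  (31/64, 47/64) → z = -75/16
  (0, 0) → z = 0
  (0, 1/4) → z = -11/4
The feasible region has finitely many vertices and no improving ray; the minimum is -75/16 at (31/64, 47/64).

bounded optimum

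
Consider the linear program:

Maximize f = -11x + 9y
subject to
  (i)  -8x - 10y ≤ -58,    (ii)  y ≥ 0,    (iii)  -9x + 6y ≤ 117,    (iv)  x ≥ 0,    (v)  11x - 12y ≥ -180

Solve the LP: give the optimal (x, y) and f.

x = 0, y = 15, maximum f = 135

Corner points and f = -11x + 9y:
  (29/4, 0) → f = -319/4
  (0, 29/5) → f = 261/5
  (0, 15) → f = 135
The feasible region is unbounded (it extends along (1, 0), (12, 11)), but f strictly decreases along every unbounded feasible direction, so there is no improving ray and the maximum is attained at a vertex.

At the optimal vertex, x = 0 and 11x - 12y = -180.
Solving simultaneously gives x = 0, y = 15.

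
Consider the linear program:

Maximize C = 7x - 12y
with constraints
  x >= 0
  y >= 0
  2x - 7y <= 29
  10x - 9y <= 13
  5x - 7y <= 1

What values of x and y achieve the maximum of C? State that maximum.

x = 1/5, y = 0, maximum C = 7/5

Feasible corners and C = 7x - 12y:
  (0, 0) → C = 0
  (1/5, 0) → C = 7/5
  (82/25, 11/5) → C = -86/25
The feasible region is unbounded (it extends along (0, 1), (9, 10)), but C strictly decreases along every unbounded feasible direction, so there is no improving ray and the maximum is attained at a vertex.

At the optimal vertex, y = 0 and 5x - 7y = 1.
Solving simultaneously gives x = 1/5, y = 0.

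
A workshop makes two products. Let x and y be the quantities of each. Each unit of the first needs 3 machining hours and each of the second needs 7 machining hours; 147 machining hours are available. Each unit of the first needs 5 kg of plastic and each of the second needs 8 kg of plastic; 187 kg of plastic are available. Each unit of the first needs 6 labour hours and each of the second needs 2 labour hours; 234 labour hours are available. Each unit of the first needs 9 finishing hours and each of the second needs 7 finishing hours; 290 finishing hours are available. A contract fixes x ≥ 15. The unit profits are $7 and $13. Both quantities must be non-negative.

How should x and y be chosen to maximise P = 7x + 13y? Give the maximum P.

x = 15, y = 14, maximum P = 287

Corner points and P = 7x + 13y:
  (290/9, 0) → P = 2030/9
  (15, 0) → P = 105
  (1011/37, 233/37) → P = 10106/37
  (15, 14) → P = 287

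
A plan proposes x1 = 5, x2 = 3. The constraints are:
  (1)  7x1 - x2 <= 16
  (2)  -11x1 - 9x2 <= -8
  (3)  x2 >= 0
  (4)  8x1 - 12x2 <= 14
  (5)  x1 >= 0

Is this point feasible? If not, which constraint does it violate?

not feasible — violates (1)

Constraint (1): 7x1 - x2 = 32, which is not ≤ 16. All other constraints are satisfied.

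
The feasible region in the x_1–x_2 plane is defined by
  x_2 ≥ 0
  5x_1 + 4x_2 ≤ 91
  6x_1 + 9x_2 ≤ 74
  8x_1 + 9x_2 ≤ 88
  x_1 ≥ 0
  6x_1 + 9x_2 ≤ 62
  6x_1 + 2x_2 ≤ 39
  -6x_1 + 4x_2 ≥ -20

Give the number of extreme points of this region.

5

Of the 27 pairwise boundary intersections, those satisfying every inequality are:
  (0, 0)
  (10/3, 0)
  (0, 62/9)
  (227/42, 23/7)
  (49/9, 19/6)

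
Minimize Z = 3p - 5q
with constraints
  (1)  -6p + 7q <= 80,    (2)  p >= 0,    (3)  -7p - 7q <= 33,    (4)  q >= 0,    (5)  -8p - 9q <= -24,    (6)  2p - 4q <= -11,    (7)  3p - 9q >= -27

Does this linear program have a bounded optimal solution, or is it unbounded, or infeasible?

bounded optimum

Feasible corners and Z = 3p - 5q:
  (0, 11/4) → Z = -55/4
  (0, 3) → Z = -15
  (3/2, 7/2) → Z = -13
The feasible region has finitely many vertices and no improving ray; the minimum is -15 at (0, 3).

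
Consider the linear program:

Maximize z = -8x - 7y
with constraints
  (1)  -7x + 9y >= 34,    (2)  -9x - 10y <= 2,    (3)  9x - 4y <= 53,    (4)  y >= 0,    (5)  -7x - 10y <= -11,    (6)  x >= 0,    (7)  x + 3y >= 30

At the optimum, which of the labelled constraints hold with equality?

(6) and (7)

Extreme points and z = -8x - 7y:
  (613/53, 677/53) → z = -9643/53
  (28/5, 122/15) → z = -1526/15
  (0, 10) → z = -70
The feasible region is unbounded (it extends along (0, 1), (4, 9)), but z strictly decreases along every unbounded feasible direction, so there is no improving ray and the maximum is attained at a vertex.

The maximum is at (0, 10). Substituting into each constraint, equality holds for (6) and (7); the remaining constraints have slack.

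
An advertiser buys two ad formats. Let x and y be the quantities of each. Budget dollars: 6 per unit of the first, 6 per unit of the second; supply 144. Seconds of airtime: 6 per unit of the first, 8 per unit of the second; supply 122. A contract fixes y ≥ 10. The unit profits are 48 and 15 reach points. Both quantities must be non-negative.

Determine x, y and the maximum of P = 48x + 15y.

x = 7, y = 10, maximum P = 486

The optimum lies where 6x + 8y = 122 and y = 10.
Solving simultaneously gives x = 7, y = 10.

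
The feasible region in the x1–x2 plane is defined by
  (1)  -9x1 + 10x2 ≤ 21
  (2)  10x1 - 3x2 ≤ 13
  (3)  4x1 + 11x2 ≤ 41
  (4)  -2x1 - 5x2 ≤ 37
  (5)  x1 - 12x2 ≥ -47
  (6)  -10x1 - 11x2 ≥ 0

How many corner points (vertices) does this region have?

4

Of the 15 pairwise boundary intersections, those satisfying every inequality are:
  (-95/13, -291/65)
  (-231/199, 210/199)
  (-23/28, -99/14)
  (143/140, -13/14)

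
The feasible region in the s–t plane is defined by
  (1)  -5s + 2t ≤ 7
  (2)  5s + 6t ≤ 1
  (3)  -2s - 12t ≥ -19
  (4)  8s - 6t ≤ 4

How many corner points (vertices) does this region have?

3

Pairwise boundary intersections that survive every other constraint:
  (-1, 1)
  (-25/7, -38/7)
  (5/13, -2/13)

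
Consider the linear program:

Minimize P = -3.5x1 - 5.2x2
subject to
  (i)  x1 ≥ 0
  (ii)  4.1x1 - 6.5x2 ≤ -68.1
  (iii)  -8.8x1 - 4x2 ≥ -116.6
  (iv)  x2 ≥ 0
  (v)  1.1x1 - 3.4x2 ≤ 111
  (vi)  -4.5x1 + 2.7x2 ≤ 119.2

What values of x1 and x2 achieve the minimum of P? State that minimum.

x1 = 0, x2 = 29.15, minimum P = -151.58

Vertices and P = -3.5x1 - 5.2x2:
  (0, 681/65) → P = -1362/25
  (0, 583/20) → P = -7579/50
  (4855/736, 53867/3680) → P = -3650709/36800

The binding constraints are x1 = 0 and -8.8x1 - 4x2 = -116.6.
Solving simultaneously gives x1 = 0, x2 = 583/20.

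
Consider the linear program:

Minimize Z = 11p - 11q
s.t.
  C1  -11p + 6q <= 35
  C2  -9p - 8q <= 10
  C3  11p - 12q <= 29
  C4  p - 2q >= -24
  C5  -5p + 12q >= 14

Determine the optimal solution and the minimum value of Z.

p = 37/8, q = 229/16, minimum Z = -1705/16

Corner points and Z = 11p - 11q:
  (-170/71, 205/142) → Z = -5995/142
  (37/8, 229/16) → Z = -1705/16
  (-58/37, 19/37) → Z = -847/37
  (173/5, 293/10) → Z = 583/10
  (43/6, 299/72) → Z = 2387/72

The binding constraints are -11p + 6q = 35 and p - 2q = -24.
Solving simultaneously gives p = 37/8, q = 229/16.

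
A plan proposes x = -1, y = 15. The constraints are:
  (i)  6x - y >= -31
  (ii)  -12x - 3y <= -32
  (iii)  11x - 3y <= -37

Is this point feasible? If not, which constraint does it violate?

(i): -21 ≥ -31 ✓
(ii): -33 ≤ -32 ✓
(iii): -56 ≤ -37 ✓

feasible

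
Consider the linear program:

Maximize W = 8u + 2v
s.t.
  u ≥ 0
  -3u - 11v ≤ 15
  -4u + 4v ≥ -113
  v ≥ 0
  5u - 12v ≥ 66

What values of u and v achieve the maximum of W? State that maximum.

Extreme points and W = 8u + 2v:
  (113/4, 0) → W = 226
  (39, 43/4) → W = 667/2
  (66/5, 0) → W = 528/5

u = 39, v = 43/4, maximum W = 667/2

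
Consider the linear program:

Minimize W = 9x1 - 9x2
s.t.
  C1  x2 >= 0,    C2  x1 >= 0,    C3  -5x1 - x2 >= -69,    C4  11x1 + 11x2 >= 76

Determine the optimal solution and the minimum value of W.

Feasible corners and W = 9x1 - 9x2:
  (69/5, 0) → W = 621/5
  (76/11, 0) → W = 684/11
  (0, 69) → W = -621
  (0, 76/11) → W = -684/11

x1 = 0, x2 = 69, minimum W = -621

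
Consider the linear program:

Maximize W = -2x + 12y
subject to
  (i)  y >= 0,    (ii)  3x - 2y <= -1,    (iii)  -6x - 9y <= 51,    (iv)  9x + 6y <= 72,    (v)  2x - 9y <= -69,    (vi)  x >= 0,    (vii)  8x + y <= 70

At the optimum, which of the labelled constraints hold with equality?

(iv) and (vi)

Feasible corners and W = -2x + 12y:
  (78/31, 255/31) → W = 2904/31
  (0, 12) → W = 144
  (0, 23/3) → W = 92

The maximum is at (0, 12). Substituting into each constraint, equality holds for (iv) and (vi); the remaining constraints have slack.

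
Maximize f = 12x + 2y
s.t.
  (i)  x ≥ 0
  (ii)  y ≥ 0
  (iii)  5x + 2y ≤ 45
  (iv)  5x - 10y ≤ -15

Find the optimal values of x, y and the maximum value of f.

x = 7, y = 5, maximum f = 94

Vertices and f = 12x + 2y:
  (0, 45/2) → f = 45
  (0, 3/2) → f = 3
  (7, 5) → f = 94

At the optimal vertex, 5x + 2y = 45 and 5x - 10y = -15.
Solving simultaneously gives x = 7, y = 5.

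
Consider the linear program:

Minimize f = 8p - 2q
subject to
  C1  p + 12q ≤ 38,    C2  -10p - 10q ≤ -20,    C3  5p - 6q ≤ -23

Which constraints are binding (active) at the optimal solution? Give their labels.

Feasible corners and f = 8p - 2q:
  (-14/11, 36/11) → f = -184/11
  (-8/11, 71/22) → f = -135/11
  (-1, 3) → f = -14

The minimum is at (-14/11, 36/11). Substituting into each constraint, equality holds for C1 and C2; the remaining constraints have slack.

C1 and C2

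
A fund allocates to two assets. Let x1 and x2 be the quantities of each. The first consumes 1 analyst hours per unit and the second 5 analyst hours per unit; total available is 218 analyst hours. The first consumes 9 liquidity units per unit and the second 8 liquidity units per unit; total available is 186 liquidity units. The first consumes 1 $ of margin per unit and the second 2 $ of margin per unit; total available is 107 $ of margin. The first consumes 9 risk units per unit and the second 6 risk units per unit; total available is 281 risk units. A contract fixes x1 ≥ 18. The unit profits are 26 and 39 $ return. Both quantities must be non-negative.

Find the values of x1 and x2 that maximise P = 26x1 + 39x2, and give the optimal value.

The binding constraints are 9x1 + 8x2 = 186 and x1 = 18.
Solving simultaneously gives x1 = 18, x2 = 3.

x1 = 18, x2 = 3, maximum P = 585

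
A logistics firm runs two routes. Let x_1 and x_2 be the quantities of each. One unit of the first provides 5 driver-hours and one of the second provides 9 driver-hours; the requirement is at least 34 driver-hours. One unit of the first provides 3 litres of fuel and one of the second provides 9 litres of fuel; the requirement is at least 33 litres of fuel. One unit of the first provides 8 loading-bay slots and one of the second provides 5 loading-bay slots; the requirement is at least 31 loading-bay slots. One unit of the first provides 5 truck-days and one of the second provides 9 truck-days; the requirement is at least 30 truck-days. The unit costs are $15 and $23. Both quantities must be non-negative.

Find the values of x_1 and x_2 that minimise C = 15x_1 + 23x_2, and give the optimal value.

Corner points and C = 15x_1 + 23x_2:
  (0, 31/5) → C = 713/5
  (11, 0) → C = 165
  (2, 3) → C = 99
The feasible region is unbounded (it extends along (0, 1), (1, 0)), but C strictly increases along every unbounded feasible direction, so there is no improving ray and the minimum is attained at a vertex.

At the optimal vertex, 3x_1 + 9x_2 = 33 and 8x_1 + 5x_2 = 31.
Solving simultaneously gives x_1 = 2, x_2 = 3.

x_1 = 2, x_2 = 3, minimum C = 99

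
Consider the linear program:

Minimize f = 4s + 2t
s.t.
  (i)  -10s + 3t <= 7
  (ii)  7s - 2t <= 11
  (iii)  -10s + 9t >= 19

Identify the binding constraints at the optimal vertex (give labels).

(i) and (iii)

Feasible corners and f = 4s + 2t:
  (47, 159) → f = 506
  (-1/10, 2) → f = 18/5
  (137/43, 243/43) → f = 1034/43

The minimum is at (-1/10, 2). Substituting into each constraint, equality holds for (i) and (iii); the remaining constraints have slack.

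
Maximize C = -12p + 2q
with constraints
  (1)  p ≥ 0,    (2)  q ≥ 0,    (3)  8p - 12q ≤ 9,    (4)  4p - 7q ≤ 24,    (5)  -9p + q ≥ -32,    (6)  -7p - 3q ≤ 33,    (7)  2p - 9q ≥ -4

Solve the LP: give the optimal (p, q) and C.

p = 0, q = 4/9, maximum C = 8/9

The optimum lies where p = 0 and 2p - 9q = -4.
Solving simultaneously gives p = 0, q = 4/9.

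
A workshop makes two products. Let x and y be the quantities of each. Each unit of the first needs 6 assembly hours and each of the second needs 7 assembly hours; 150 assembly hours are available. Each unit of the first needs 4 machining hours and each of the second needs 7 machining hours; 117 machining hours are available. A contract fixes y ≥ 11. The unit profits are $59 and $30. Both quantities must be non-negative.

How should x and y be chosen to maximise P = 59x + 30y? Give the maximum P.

Feasible corners and P = 59x + 30y:
  (0, 117/7) → P = 3510/7
  (0, 11) → P = 330
  (10, 11) → P = 920

The binding constraints are 4x + 7y = 117 and y = 11.
Solving simultaneously gives x = 10, y = 11.

x = 10, y = 11, maximum P = 920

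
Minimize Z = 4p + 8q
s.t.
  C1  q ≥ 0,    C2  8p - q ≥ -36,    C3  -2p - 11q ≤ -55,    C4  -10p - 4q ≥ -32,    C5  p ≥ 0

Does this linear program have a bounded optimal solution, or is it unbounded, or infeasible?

bounded optimum

Extreme points and Z = 4p + 8q:
  (22/17, 81/17) → Z = 736/17
  (0, 5) → Z = 40
  (0, 8) → Z = 64
The feasible region has finitely many vertices and no improving ray; the minimum is 40 at (0, 5).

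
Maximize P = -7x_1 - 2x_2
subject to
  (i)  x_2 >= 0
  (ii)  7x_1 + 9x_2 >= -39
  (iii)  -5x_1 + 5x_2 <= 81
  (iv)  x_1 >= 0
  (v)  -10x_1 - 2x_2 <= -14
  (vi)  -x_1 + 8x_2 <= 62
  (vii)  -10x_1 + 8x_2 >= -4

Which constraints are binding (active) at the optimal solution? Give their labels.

Corner points and P = -7x_1 - 2x_2:
  (0, 7) → P = -14
  (0, 31/4) → P = -31/2
  (6/5, 1) → P = -52/5
  (22/3, 26/3) → P = -206/3

The maximum is at (6/5, 1). Substituting into each constraint, equality holds for (v) and (vii); the remaining constraints have slack.

(v) and (vii)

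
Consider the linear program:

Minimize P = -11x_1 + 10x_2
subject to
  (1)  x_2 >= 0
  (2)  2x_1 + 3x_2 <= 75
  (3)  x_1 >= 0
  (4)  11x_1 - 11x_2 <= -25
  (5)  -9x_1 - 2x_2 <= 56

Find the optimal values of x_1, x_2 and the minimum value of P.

Feasible corners and P = -11x_1 + 10x_2:
  (0, 25) → P = 250
  (150/11, 175/11) → P = 100/11
  (0, 25/11) → P = 250/11

x_1 = 150/11, x_2 = 175/11, minimum P = 100/11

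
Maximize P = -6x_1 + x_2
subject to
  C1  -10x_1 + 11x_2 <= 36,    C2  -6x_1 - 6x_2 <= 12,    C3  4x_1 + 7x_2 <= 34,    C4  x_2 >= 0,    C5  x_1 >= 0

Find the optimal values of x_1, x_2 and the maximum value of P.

x_1 = 0, x_2 = 36/11, maximum P = 36/11

Corner points and P = -6x_1 + x_2:
  (61/57, 242/57) → P = -124/57
  (0, 36/11) → P = 36/11
  (17/2, 0) → P = -51
  (0, 0) → P = 0

At the optimal vertex, -10x_1 + 11x_2 = 36 and x_1 = 0.
Solving simultaneously gives x_1 = 0, x_2 = 36/11.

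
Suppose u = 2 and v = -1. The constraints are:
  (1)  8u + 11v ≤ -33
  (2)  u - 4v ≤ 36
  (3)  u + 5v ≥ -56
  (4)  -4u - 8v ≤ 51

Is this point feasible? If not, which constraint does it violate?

Constraint (1): 8u + 11v = 5, which is not ≤ -33. All other constraints are satisfied.

not feasible — violates (1)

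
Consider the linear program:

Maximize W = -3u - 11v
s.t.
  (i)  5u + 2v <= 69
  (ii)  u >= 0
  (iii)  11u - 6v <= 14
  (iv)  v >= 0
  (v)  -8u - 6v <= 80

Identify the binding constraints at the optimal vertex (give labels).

(ii) and (iv)

Vertices and W = -3u - 11v:
  (0, 69/2) → W = -759/2
  (17/2, 53/4) → W = -685/4
  (0, 0) → W = 0
  (14/11, 0) → W = -42/11

The maximum is at (0, 0). Substituting into each constraint, equality holds for (ii) and (iv); the remaining constraints have slack.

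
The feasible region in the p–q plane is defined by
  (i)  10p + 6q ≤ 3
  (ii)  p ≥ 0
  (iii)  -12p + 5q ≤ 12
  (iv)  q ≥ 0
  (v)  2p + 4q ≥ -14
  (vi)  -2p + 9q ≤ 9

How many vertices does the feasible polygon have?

3

Intersecting each pair of boundary lines and keeping only the points that satisfy every inequality leaves:
  (0, 1/2)
  (3/10, 0)
  (0, 0)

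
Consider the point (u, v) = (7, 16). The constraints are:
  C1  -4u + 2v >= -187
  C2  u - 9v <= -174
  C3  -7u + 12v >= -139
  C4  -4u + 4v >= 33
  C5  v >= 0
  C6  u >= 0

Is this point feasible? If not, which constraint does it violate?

not feasible — violates C2

Constraint C2: u - 9v = -137, which is not ≤ -174. All other constraints are satisfied.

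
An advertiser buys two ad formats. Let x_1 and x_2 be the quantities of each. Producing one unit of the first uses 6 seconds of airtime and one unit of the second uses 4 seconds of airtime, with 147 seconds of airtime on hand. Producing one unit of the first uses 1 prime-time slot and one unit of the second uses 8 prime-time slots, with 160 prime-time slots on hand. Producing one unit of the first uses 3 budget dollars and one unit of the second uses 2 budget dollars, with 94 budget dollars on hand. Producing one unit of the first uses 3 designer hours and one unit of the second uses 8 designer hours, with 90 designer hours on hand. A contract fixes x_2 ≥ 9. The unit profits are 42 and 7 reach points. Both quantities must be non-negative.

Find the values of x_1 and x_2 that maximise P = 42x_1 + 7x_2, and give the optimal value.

x_1 = 6, x_2 = 9, maximum P = 315

At the optimal vertex, 3x_1 + 8x_2 = 90 and x_2 = 9.
Solving simultaneously gives x_1 = 6, x_2 = 9.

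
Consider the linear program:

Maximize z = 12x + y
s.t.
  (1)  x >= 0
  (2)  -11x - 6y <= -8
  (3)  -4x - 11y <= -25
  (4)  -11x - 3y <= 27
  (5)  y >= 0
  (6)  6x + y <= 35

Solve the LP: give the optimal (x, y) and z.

x = 180/31, y = 5/31, maximum z = 2165/31

Feasible corners and z = 12x + y:
  (0, 25/11) → z = 25/11
  (0, 35) → z = 35
  (180/31, 5/31) → z = 2165/31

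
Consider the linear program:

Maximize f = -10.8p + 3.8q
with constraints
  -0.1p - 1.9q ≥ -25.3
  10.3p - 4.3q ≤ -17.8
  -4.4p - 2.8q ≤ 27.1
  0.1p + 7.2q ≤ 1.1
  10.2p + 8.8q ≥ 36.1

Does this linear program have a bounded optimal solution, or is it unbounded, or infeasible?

The boundaries -0.1p - 1.9q = -25.3 and 10.3p - 4.3q = -17.8 meet at (3.7485, 13.1185), but that point violates 0.1p + 7.2q ≤ 1.1. Every candidate vertex is excluded by some other constraint, so the feasible region is empty.

infeasible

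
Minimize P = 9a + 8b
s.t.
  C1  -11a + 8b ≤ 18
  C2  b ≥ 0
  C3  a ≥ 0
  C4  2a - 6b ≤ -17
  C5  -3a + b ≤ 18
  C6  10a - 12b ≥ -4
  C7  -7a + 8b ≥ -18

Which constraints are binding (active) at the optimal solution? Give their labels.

Feasible corners and P = 9a + 8b:
  (5, 9/2) → P = 81
  (122/13, 155/26) → P = 1718/13
  (62, 52) → P = 974

The minimum is at (5, 9/2). Substituting into each constraint, equality holds for C4 and C6; the remaining constraints have slack.

C4 and C6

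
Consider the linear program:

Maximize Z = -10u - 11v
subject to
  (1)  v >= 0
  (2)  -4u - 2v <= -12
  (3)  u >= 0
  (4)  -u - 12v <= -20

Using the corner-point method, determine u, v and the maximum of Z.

u = 52/23, v = 34/23, maximum Z = -894/23

Corner points and Z = -10u - 11v:
  (20, 0) → Z = -200
  (0, 6) → Z = -66
  (52/23, 34/23) → Z = -894/23
The feasible region is unbounded (it extends along (0, 1), (1, 0)), but Z strictly decreases along every unbounded feasible direction, so there is no improving ray and the maximum is attained at a vertex.

The binding constraints are -4u - 2v = -12 and -u - 12v = -20.
Solving simultaneously gives u = 52/23, v = 34/23.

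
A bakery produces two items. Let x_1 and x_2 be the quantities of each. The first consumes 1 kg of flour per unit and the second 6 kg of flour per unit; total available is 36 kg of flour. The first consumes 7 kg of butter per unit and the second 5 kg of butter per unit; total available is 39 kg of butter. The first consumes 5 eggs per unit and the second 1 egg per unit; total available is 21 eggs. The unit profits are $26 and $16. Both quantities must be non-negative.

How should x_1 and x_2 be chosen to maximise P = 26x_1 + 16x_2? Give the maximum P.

x_1 = 11/3, x_2 = 8/3, maximum P = 138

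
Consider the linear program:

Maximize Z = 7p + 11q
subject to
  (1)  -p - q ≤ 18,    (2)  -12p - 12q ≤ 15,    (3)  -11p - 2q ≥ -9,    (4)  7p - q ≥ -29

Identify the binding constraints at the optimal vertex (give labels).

(3) and (4)

Extreme points and Z = 7p + 11q:
  (23/18, -91/36) → Z = -679/36
  (-121/32, 81/32) → Z = 11/8
  (-49/25, 382/25) → Z = 3859/25

The maximum is at (-49/25, 382/25). Substituting into each constraint, equality holds for (3) and (4); the remaining constraints have slack.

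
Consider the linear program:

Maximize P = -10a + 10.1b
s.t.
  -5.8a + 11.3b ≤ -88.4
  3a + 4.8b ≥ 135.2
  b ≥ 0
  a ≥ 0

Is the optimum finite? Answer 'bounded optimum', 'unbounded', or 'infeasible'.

bounded optimum

Feasible corners and P = -10a + 10.1b:
  (97604/3087, 25948/3087) → P = -1189942/5145
  (676/15, 0) → P = -1352/3
The feasible region has finitely many vertices and no improving ray; the maximum is -1189942/5145 at (97604/3087, 25948/3087).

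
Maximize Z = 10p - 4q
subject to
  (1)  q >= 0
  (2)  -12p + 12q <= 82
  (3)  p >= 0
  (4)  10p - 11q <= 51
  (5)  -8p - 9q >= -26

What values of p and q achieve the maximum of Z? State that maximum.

Feasible corners and Z = 10p - 4q:
  (0, 0) → Z = 0
  (13/4, 0) → Z = 65/2
  (0, 26/9) → Z = -104/9

p = 13/4, q = 0, maximum Z = 65/2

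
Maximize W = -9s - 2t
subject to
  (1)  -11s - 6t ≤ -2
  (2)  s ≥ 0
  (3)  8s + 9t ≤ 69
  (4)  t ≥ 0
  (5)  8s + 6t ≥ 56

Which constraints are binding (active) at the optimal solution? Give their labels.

(3) and (5)

Corner points and W = -9s - 2t:
  (69/8, 0) → W = -621/8
  (15/4, 13/3) → W = -509/12
  (7, 0) → W = -63

The maximum is at (15/4, 13/3). Substituting into each constraint, equality holds for (3) and (5); the remaining constraints have slack.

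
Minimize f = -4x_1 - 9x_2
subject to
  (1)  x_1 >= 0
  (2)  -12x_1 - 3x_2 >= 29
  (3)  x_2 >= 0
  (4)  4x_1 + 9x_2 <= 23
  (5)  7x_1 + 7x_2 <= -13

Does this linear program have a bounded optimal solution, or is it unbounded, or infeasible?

infeasible

The boundaries x_1 = 0 and -12x_1 - 3x_2 = 29 meet at (0, -29/3), but that point violates x_2 ≥ 0. Every candidate vertex is excluded by some other constraint, so the feasible region is empty.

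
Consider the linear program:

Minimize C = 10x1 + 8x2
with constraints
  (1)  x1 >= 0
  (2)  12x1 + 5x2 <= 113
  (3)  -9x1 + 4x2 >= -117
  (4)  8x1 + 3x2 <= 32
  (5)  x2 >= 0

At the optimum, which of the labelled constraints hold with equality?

(1) and (5)

Vertices and C = 10x1 + 8x2:
  (0, 32/3) → C = 256/3
  (0, 0) → C = 0
  (4, 0) → C = 40

The minimum is at (0, 0). Substituting into each constraint, equality holds for (1) and (5); the remaining constraints have slack.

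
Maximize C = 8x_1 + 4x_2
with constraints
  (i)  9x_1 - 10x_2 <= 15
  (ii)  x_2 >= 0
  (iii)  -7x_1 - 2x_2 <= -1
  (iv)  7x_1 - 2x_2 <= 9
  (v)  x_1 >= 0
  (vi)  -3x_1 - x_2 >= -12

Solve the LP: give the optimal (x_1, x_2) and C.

x_1 = 0, x_2 = 12, maximum C = 48

Extreme points and C = 8x_1 + 4x_2:
  (1/7, 0) → C = 8/7
  (9/7, 0) → C = 72/7
  (0, 1/2) → C = 2
  (33/13, 57/13) → C = 492/13
  (0, 12) → C = 48

The optimum lies where x_1 = 0 and -3x_1 - x_2 = -12.
Solving simultaneously gives x_1 = 0, x_2 = 12.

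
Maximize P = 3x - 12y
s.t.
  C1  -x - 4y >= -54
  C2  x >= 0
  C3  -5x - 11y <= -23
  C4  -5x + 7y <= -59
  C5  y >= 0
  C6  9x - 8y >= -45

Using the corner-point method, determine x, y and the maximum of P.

Vertices and P = 3x - 12y:
  (614/27, 211/27) → P = -230/9
  (54, 0) → P = 162
  (59/5, 0) → P = 177/5

The optimum lies where -x - 4y = -54 and y = 0.
Solving simultaneously gives x = 54, y = 0.

x = 54, y = 0, maximum P = 162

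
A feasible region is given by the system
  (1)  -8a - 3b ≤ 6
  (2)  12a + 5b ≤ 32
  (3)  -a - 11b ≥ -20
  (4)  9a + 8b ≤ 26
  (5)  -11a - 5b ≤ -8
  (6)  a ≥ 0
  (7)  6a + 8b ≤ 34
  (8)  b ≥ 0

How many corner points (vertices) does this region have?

Intersecting each pair of boundary lines and keeping only the points that satisfy every inequality leaves:
  (42/17, 8/17)
  (8/3, 0)
  (18/13, 22/13)
  (0, 20/11)
  (0, 8/5)
  (8/11, 0)

6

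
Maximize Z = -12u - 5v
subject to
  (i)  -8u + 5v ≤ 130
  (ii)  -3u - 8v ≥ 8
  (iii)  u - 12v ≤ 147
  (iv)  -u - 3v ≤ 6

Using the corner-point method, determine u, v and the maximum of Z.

Vertices and Z = -12u - 5v:
  (-1080/79, 326/79) → Z = 11330/79
  (-420/29, 82/29) → Z = 4630/29
  (24, -10) → Z = -238

The binding constraints are -8u + 5v = 130 and -u - 3v = 6.
Solving simultaneously gives u = -420/29, v = 82/29.

u = -420/29, v = 82/29, maximum Z = 4630/29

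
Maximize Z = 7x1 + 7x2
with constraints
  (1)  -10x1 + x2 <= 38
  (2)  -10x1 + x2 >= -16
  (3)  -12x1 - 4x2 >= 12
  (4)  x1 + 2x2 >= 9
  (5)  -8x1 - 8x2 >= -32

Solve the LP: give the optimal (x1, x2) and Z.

x1 = -41/13, x2 = 84/13, maximum Z = 301/13

Vertices and Z = 7x1 + 7x2:
  (-41/13, 84/13) → Z = 301/13
  (-67/21, 128/21) → Z = 61/3
  (-3, 6) → Z = 21

The binding constraints are -10x1 + x2 = 38 and -12x1 - 4x2 = 12.
Solving simultaneously gives x1 = -41/13, x2 = 84/13.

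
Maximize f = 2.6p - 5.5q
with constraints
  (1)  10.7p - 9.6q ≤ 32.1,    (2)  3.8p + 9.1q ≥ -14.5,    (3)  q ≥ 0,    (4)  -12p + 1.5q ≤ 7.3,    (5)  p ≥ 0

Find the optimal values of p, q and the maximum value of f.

Vertices and f = 2.6p - 5.5q:
  (3, 0) → f = 39/5
  (0, 0) → f = 0
  (0, 73/15) → f = -803/30
The feasible region is unbounded (it extends along (96, 107), (1, 8)), but f strictly decreases along every unbounded feasible direction, so there is no improving ray and the maximum is attained at a vertex.

The binding constraints are 10.7p - 9.6q = 32.1 and q = 0.
Solving simultaneously gives p = 3, q = 0.

p = 3, q = 0, maximum f = 7.8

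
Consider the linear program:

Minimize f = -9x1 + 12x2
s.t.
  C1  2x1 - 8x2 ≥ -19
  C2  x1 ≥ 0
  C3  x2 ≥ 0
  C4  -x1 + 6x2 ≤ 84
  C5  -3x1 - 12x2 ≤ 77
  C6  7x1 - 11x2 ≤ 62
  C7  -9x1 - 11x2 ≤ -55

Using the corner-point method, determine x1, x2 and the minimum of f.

x1 = 705/34, x2 = 257/34, minimum f = -3261/34

Corner points and f = -9x1 + 12x2:
  (705/34, 257/34) → f = -3261/34
  (231/94, 281/94) → f = 1293/94
  (62/7, 0) → f = -558/7
  (55/9, 0) → f = -55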